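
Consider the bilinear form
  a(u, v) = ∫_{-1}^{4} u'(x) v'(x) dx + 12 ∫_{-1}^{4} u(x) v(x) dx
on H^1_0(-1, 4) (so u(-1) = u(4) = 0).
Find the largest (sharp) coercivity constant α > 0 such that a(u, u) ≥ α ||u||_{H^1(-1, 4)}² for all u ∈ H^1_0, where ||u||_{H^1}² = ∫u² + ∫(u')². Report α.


α = 1

Coercivity of a(·,·) on H^1_0(-1, 4) means a(u, u) ≥ α ||u||_{H^1}² for every u ∈ H^1_0.
The interval has length L = 5, and Poincaré/coercivity depend only on L. Here a(u, u) = ∫(u')² + (12)·∫u².
Here c = 12 ≥ 1, so a(u,u) = ∫(u')² + c∫u² ≥ ∫(u')² + ∫u² = ||u||_{H^1}², i.e. α = 1 works. No larger α is possible: a(u,u) ≥ α||u||_{H^1}² means (1−α)∫(u')² ≥ (α−c)∫u², and for the modes u_n = sin(nπ(x−x₀)/L) (x₀ the left endpoint) one has ∫u_n²/∫(u_n')² = (L/(nπ))² → 0, so a(u_n,u_n)/||u_n||_{H^1}² → 1. Hence the optimal constant is α = 1.
Therefore α = 1.


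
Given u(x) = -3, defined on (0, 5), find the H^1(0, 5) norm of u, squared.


||u||_{H^1}^2 = 45

The H^1 norm (squared) on an interval (0, L) is
  ||u||_{H^1}^2 = ∫_0^L u(x)^2 dx + ∫_0^L u'(x)^2 dx.
Compute u'(x) = 0.
Then u(x)^2 = 9 and u'(x)^2 = 0.
Integrate each monomial from 0 to 5 using ∫_0^5 c·x^n dx = c·5^(n+1)/(n+1):
  ∫_0^5 u(x)^2 dx = ∫_0^5 (9) dx. Term by term:
    ∫_0^5 9 dx = 45.
  ∫_0^5 u'(x)^2 dx = ∫_0^5 (0) dx. Term by term:
    ∫_0^5 0 dx = 0.
Adding: ||u||_{H^1}^2 = 45 + 0 = 45.


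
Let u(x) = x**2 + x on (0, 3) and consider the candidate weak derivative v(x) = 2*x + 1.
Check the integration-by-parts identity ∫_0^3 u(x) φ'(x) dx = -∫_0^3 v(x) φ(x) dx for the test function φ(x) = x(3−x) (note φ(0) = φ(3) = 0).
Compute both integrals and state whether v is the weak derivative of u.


LHS = -18, RHS = -18. Yes, v = u' weakly.

u(x) = x**2 + x, classical derivative u'(x) = 2*x + 1.
φ(x) = x(3−x), so φ'(x) = 3 - 2*x.
Note φ(0) = φ(3) = 0, so the boundary term u·φ vanishes.
LHS = ∫_0^3 u(x) φ'(x) dx = ∫_0^3 (-2*x^3 + x^2 + 3*x) dx. Term by term:
  ∫_0^3 -2*x^3 dx = -81/2;  ∫_0^3 x^2 dx = 9;  ∫_0^3 3*x dx = 27/2.
Sum: -81/2 + 9 + 27/2 = -18.
So LHS = -18.
∫_0^3 v(x) φ(x) dx = ∫_0^3 (-2*x^3 + 5*x^2 + 3*x) dx. Term by term:
  ∫_0^3 -2*x^3 dx = -81/2;  ∫_0^3 5*x^2 dx = 45;  ∫_0^3 3*x dx = 27/2.
Sum: -81/2 + 45 + 27/2 = 18.
So RHS = -∫_0^3 v(x) φ(x) dx = -18.
LHS = RHS, so the identity holds for this test φ.
Moreover u is smooth here and v(x) = u'(x) = 2*x + 1 pointwise, so the identity holds for every test function. Hence v is the weak derivative of u.


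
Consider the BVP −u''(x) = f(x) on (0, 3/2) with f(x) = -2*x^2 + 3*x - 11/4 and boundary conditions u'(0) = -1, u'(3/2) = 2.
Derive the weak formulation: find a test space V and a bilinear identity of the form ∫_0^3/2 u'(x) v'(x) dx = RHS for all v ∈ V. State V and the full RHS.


V = H^1(0, 3/2) (v unrestricted at boundary; u is determined up to an additive constant); weak form: ∫_0^3/2 u'v' dx = ∫_0^3/2 (-2*x^2 + 3*x - 11/4) v dx + 2·v(3/2) + v(0) for all v ∈ V.

Multiply both sides by a test function v and integrate from 0 to 3/2:
  ∫_0^3/2 −u''(x) v(x) dx = ∫_0^3/2 f(x) v(x) dx.
Integrate the LHS by parts once:
  ∫_0^3/2 −u'' v dx = −[u'(x) v(x)]_0^3/2 + ∫_0^3/2 u'(x) v'(x) dx.
Thus ∫_0^3/2 u'(x) v'(x) dx = ∫_0^3/2 f(x) v(x) dx + [u'(x) v(x)]_0^3/2.
Choose V so that boundary terms are either known or forced to vanish.
u has inhomogeneous Neumann u'(0) = -1, u'(3/2) = 2. [u' v]_0^3/2 = (2)·v(3/2) − (-1)·v(0) = 2·v(3/2) + v(0). Take V = H^1(0, 3/2); boundary term becomes part of RHS.
Weak formulation: find u (satisfying any essential BC) such that ∫_0^3/2 u'(x) v'(x) dx = ∫_0^3/2 f v dx + 2·v(3/2) + v(0) for all v ∈ V (Neumann data are natural BCs: they enter the RHS as boundary terms).
Substituting f(x) = -2*x^2 + 3*x - 11/4, the right-hand side is ∫_0^3/2 (-2*x^2 + 3*x - 11/4) v dx + 2·v(3/2) + v(0).
Compatibility check (pure Neumann): taking v ≡ 1 ∈ V gives 0 = ∫_0^3/2 f dx + (2) − (-1), i.e. ∫_0^3/2 f dx must equal u'(0) − u'(3/2) = -3. Indeed ∫_0^3/2 (-2*x^2 + 3*x - 11/4) dx = -3, so the data are compatible. The solution is then unique only up to an additive constant (fix it e.g. by requiring ∫_0^3/2 u dx = 0).


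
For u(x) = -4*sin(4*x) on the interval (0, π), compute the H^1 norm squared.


||u||_{H^1(0,π)}^2 = 136*π

u'(x) = -16*cos(4*x).
Expand u² and (u')² and integrate term by term on (0, π), using: for integers n ≥ 1, ∫_0^π sin²(nx) dx = ∫_0^π cos²(nx) dx = π/2; for n ≠ n', ∫_0^π sin(nx)sin(n'x) dx = ∫_0^π cos(nx)cos(n'x) dx = 0; and by product-to-sum, ∫_0^π sin(nx)cos(n'x) dx = ½∫_0^π [sin((n+n')x) + sin((n−n')x)] dx, which is 0 when n+n' is even and 2n/(n²−n'²) when n+n' is odd (it need not vanish on (0, π)).
  u² squared terms: (-4)²·∫sin(4x)² dx = 16·π/2 = 8*π.
  So ∫_0^π u² dx = 8*π.
  (u')² squared terms: (-16)²·∫cos(4x)² dx = 256·π/2 = 128*π.
  So ∫_0^π (u')² dx = 128*π.
||u||_{H^1}^2 = (8*π) + (128*π) = 136*π.


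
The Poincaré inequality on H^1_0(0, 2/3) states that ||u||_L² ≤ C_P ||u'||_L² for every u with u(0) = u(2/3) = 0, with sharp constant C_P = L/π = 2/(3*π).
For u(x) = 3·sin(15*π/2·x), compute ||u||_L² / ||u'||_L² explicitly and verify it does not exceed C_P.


||u||_L² / ||u'||_L² = 2/(15*π) < C_P = 2/(3*π).

u(x) = 3·sin(15*π/2·x), so u'(x) = 45*π*cos(15*π*x/2)/2.
Writing u(x) = A·sin(kπx/L) with A = 3 and k = 5, use ∫_0^L sin²(kπx/L) dx = L/2 and ∫_0^L cos²(kπx/L) dx = L/2.
u² = 9·sin²(15*π/2·x) and (u')² = 2025*π^2/4·cos²(15*π/2·x), and each of sin², cos² integrates to L/2 = 1/3 over (0, 2/3).
∫_0^2/3 u² dx = 3, so ||u||_L² = sqrt(3).
∫_0^2/3 (u')² dx = 675*π^2/4, so ||u'||_L² = 15*sqrt(3)*π/2.
Ratio ||u||_L² / ||u'||_L² = 2/(15*π).
Sharp Poincaré constant on H^1_0(0, 2/3) is C_P = L/π = 2/(3*π), achieved by sin(3*π/2·x).
This is the k = 5 harmonic; the ratio L/(kπ) is strictly less than C_P = L/π, consistent with the sharp inequality ||u||_L² ≤ C_P ||u'||_L².


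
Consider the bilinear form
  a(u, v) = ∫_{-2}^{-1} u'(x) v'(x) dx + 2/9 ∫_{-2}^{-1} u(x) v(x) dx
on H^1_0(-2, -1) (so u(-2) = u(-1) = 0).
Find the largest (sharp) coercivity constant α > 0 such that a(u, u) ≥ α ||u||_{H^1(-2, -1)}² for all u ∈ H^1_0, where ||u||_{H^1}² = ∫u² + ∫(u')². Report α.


α = (2/9 + π^2)/(1 + π^2)

Coercivity of a(·,·) on H^1_0(-2, -1) means a(u, u) ≥ α ||u||_{H^1}² for every u ∈ H^1_0.
The interval has length L = 1, and Poincaré/coercivity depend only on L. Here a(u, u) = ∫(u')² + (2/9)·∫u².
Here 0 < c = 2/9 < 1. The condition a(u,u) ≥ α||u||_{H^1}² reads (1−α)∫(u')² ≥ (α−c)∫u². Any admissible α is ≤ 1 (rapidly oscillating u have ∫u²/∫(u')² → 0), and α = 1 would force 0 ≥ (1−c)∫u², impossible since c < 1; so 1−α > 0. By the sharp Poincaré inequality on H^1_0 of an interval of length L, ∫(u')² ≥ (π/L)²∫u² with equality for the first sine mode sin(π(x−x₀)/L) (x₀ the left endpoint), so the inequality holds for all u iff (1−α)(π/L)² ≥ α − c, i.e. α ≤ ((π/L)² + c)/((π/L)² + 1) = (1 + c(L/π)²)/(1 + (L/π)²). With (π/L)² = π^2 and c = 2/9, the largest admissible constant is α = ((π/L)² + c)/((π/L)² + 1).
Simplifying, α = (2/9 + π^2)/(1 + π^2).


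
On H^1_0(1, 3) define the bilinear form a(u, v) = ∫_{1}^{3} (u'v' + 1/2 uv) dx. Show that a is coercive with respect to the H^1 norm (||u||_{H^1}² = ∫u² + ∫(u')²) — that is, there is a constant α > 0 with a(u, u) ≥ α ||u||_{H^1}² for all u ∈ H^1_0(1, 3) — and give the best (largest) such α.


α = (2 + π^2)/(4 + π^2)

Coercivity of a(·,·) on H^1_0(1, 3) means a(u, u) ≥ α ||u||_{H^1}² for every u ∈ H^1_0.
The interval has length L = 2, and Poincaré/coercivity depend only on L. Here a(u, u) = ∫(u')² + (1/2)·∫u².
Here 0 < c = 1/2 < 1. The condition a(u,u) ≥ α||u||_{H^1}² reads (1−α)∫(u')² ≥ (α−c)∫u². Any admissible α is ≤ 1 (rapidly oscillating u have ∫u²/∫(u')² → 0), and α = 1 would force 0 ≥ (1−c)∫u², impossible since c < 1; so 1−α > 0. By the sharp Poincaré inequality on H^1_0 of an interval of length L, ∫(u')² ≥ (π/L)²∫u² with equality for the first sine mode sin(π(x−x₀)/L) (x₀ the left endpoint), so the inequality holds for all u iff (1−α)(π/L)² ≥ α − c, i.e. α ≤ ((π/L)² + c)/((π/L)² + 1) = (1 + c(L/π)²)/(1 + (L/π)²). With (π/L)² = π^2/4 and c = 1/2, the largest admissible constant is α = ((π/L)² + c)/((π/L)² + 1).
Simplifying, α = (2 + π^2)/(4 + π^2).


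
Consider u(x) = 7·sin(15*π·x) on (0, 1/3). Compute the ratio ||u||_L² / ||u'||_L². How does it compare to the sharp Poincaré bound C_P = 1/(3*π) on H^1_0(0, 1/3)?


||u||_L² / ||u'||_L² = 1/(15*π) < C_P = 1/(3*π).

u(x) = 7·sin(15*π·x), so u'(x) = 105*π*cos(15*π*x).
Writing u(x) = A·sin(kπx/L) with A = 7 and k = 5, use ∫_0^L sin²(kπx/L) dx = L/2 and ∫_0^L cos²(kπx/L) dx = L/2.
u² = 49·sin²(15*π·x) and (u')² = 11025*π^2·cos²(15*π·x), and each of sin², cos² integrates to L/2 = 1/6 over (0, 1/3).
∫_0^1/3 u² dx = 49/6, so ||u||_L² = 7*sqrt(6)/6.
∫_0^1/3 (u')² dx = 3675*π^2/2, so ||u'||_L² = 35*sqrt(6)*π/2.
Ratio ||u||_L² / ||u'||_L² = 1/(15*π).
Sharp Poincaré constant on H^1_0(0, 1/3) is C_P = L/π = 1/(3*π), achieved by sin(3*π·x).
This is the k = 5 harmonic; the ratio L/(kπ) is strictly less than C_P = L/π, consistent with the sharp inequality ||u||_L² ≤ C_P ||u'||_L².


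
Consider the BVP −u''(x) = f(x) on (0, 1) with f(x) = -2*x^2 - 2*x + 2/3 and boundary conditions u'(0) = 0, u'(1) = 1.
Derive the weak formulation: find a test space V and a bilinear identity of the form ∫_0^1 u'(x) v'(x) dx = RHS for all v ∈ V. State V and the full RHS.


V = H^1(0, 1) (v unrestricted at boundary; u is determined up to an additive constant); weak form: ∫_0^1 u'v' dx = ∫_0^1 (-2*x^2 - 2*x + 2/3) v dx + v(1) for all v ∈ V.

Multiply both sides by a test function v and integrate from 0 to 1:
  ∫_0^1 −u''(x) v(x) dx = ∫_0^1 f(x) v(x) dx.
Integrate the LHS by parts once:
  ∫_0^1 −u'' v dx = −[u'(x) v(x)]_0^1 + ∫_0^1 u'(x) v'(x) dx.
Thus ∫_0^1 u'(x) v'(x) dx = ∫_0^1 f(x) v(x) dx + [u'(x) v(x)]_0^1.
Choose V so that boundary terms are either known or forced to vanish.
u has inhomogeneous Neumann u'(0) = 0, u'(1) = 1. [u' v]_0^1 = (1)·v(1) − (0)·v(0) = v(1). Take V = H^1(0, 1); boundary term becomes part of RHS.
Weak formulation: find u (satisfying any essential BC) such that ∫_0^1 u'(x) v'(x) dx = ∫_0^1 f v dx + v(1) for all v ∈ V (Neumann data are natural BCs: they enter the RHS as boundary terms).
Substituting f(x) = -2*x^2 - 2*x + 2/3, the right-hand side is ∫_0^1 (-2*x^2 - 2*x + 2/3) v dx + v(1).
Compatibility check (pure Neumann): taking v ≡ 1 ∈ V gives 0 = ∫_0^1 f dx + (1) − (0), i.e. ∫_0^1 f dx must equal u'(0) − u'(1) = -1. Indeed ∫_0^1 (-2*x^2 - 2*x + 2/3) dx = -1, so the data are compatible. The solution is then unique only up to an additive constant (fix it e.g. by requiring ∫_0^1 u dx = 0).


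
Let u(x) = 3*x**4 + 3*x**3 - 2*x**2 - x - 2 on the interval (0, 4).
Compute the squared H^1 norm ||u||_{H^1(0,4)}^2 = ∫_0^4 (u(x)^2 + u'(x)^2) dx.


||u||_{H^1}^2 = 90558164/105

The H^1 norm (squared) on an interval (0, L) is
  ||u||_{H^1}^2 = ∫_0^L u(x)^2 dx + ∫_0^L u'(x)^2 dx.
Compute u'(x) = 12*x**3 + 9*x**2 - 4*x - 1.
Then u(x)^2 = 9*x**8 + 18*x**7 - 3*x**6 - 18*x**5 - 14*x**4 - 8*x**3 + 9*x**2 + 4*x + 4 and u'(x)^2 = 144*x**6 + 216*x**5 - 15*x**4 - 96*x**3 - 2*x**2 + 8*x + 1.
Integrate each monomial from 0 to 4 using ∫_0^4 c·x^n dx = c·4^(n+1)/(n+1):
  ∫_0^4 u(x)^2 dx = ∫_0^4 (9*x^8 + 18*x^7 - 3*x^6 - 18*x^5 - 14*x^4 - 8*x^3 + 9*x^2 + 4*x + 4) dx. Term by term:
    ∫_0^4 9*x^8 dx = 262144;  ∫_0^4 18*x^7 dx = 147456;  ∫_0^4 -3*x^6 dx = -49152/7;
    ∫_0^4 -18*x^5 dx = -12288;  ∫_0^4 -14*x^4 dx = -14336/5;  ∫_0^4 -8*x^3 dx = -512;
    ∫_0^4 9*x^2 dx = 192;  ∫_0^4 4*x dx = 32;  ∫_0^4 4 dx = 16.
  Sum: 262144 + 147456 − 49152/7 − 12288 − 14336/5 − 512 + 192 + 32 + 16 = 13550288/35.
  ∫_0^4 u'(x)^2 dx = ∫_0^4 (144*x^6 + 216*x^5 - 15*x^4 - 96*x^3 - 2*x^2 + 8*x + 1) dx. Term by term:
    ∫_0^4 144*x^6 dx = 2359296/7;  ∫_0^4 216*x^5 dx = 147456;  ∫_0^4 -15*x^4 dx = -3072;
    ∫_0^4 -96*x^3 dx = -6144;  ∫_0^4 -2*x^2 dx = -128/3;  ∫_0^4 8*x dx = 64;
    ∫_0^4 1 dx = 4.
  Sum: 2359296/7 + 147456 − 3072 − 6144 − 128/3 + 64 + 4 = 9981460/21.
Adding: ||u||_{H^1}^2 = 13550288/35 + 9981460/21 = 90558164/105.


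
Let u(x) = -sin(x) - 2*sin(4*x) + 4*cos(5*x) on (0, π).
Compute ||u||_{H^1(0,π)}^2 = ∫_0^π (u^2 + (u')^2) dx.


||u||_{H^1(0,π)}^2 = 3328/9 + 243*π

u'(x) = -20*sin(5*x) - cos(x) - 8*cos(4*x).
Expand u² and (u')² and integrate term by term on (0, π), using: for integers n ≥ 1, ∫_0^π sin²(nx) dx = ∫_0^π cos²(nx) dx = π/2; for n ≠ n', ∫_0^π sin(nx)sin(n'x) dx = ∫_0^π cos(nx)cos(n'x) dx = 0; and by product-to-sum, ∫_0^π sin(nx)cos(n'x) dx = ½∫_0^π [sin((n+n')x) + sin((n−n')x)] dx, which is 0 when n+n' is even and 2n/(n²−n'²) when n+n' is odd (it need not vanish on (0, π)).
  u² squared terms: (-1)²·∫sin(x)² dx = 1·π/2 = π/2;  (-2)²·∫sin(4x)² dx = 4·π/2 = 2*π;  (4)²·∫cos(5x)² dx = 16·π/2 = 8*π.
  u² cross terms: 2·(-1)·(-2)·∫sin(x)·sin(4x) dx = 4·(0) = 0;  2·(-1)·(4)·∫sin(x)·cos(5x) dx = -8·(0) = 0;  2·(-2)·(4)·∫sin(4x)·cos(5x) dx = -16·(-8/9) = 128/9.
  So ∫_0^π u² dx = π/2 + 2*π + 8*π + 0 + 0 + 128/9 = 128/9 + 21*π/2.
  (u')² squared terms: (-1)²·∫cos(x)² dx = 1·π/2 = π/2;  (-20)²·∫sin(5x)² dx = 400·π/2 = 200*π;  (-8)²·∫cos(4x)² dx = 64·π/2 = 32*π.
  (u')² cross terms: 2·(-1)·(-20)·∫cos(x)·sin(5x) dx = 40·(0) = 0;  2·(-1)·(-8)·∫cos(x)·cos(4x) dx = 16·(0) = 0;  2·(-20)·(-8)·∫sin(5x)·cos(4x) dx = 320·(10/9) = 3200/9.
  So ∫_0^π (u')² dx = π/2 + 200*π + 32*π + 0 + 0 + 3200/9 = 3200/9 + 465*π/2.
||u||_{H^1}^2 = (128/9 + 21*π/2) + (3200/9 + 465*π/2) = 3328/9 + 243*π.


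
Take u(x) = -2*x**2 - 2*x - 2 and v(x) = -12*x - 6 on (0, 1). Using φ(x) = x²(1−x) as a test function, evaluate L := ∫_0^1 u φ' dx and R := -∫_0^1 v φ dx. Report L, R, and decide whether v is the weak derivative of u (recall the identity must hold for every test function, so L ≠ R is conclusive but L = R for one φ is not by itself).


LHS = 11/30, RHS = 11/10. No, v is not the weak derivative of u.

u(x) = -2*x**2 - 2*x - 2, classical derivative u'(x) = -4*x - 2.
φ(x) = x²(1−x), so φ'(x) = x*(2 - 3*x).
Note φ(0) = φ(1) = 0, so the boundary term u·φ vanishes.
LHS = ∫_0^1 u(x) φ'(x) dx = ∫_0^1 (6*x^4 + 2*x^3 + 2*x^2 - 4*x) dx. Term by term:
  ∫_0^1 6*x^4 dx = 6/5;  ∫_0^1 2*x^3 dx = 1/2;  ∫_0^1 2*x^2 dx = 2/3;
  ∫_0^1 -4*x dx = -2.
Sum: 6/5 + 1/2 + 2/3 − 2 = 11/30.
So LHS = 11/30.
∫_0^1 v(x) φ(x) dx = ∫_0^1 (12*x^4 - 6*x^3 - 6*x^2) dx. Term by term:
  ∫_0^1 12*x^4 dx = 12/5;  ∫_0^1 -6*x^3 dx = -3/2;  ∫_0^1 -6*x^2 dx = -2.
Sum: 12/5 − 3/2 − 2 = -11/10.
So RHS = -∫_0^1 v(x) φ(x) dx = 11/10.
LHS − RHS = -11/15 ≠ 0, so the identity fails.
(For a valid weak derivative the identity must hold for EVERY test function, in particular this one. The failure shows v is NOT the weak derivative of u.)
Correct weak derivative would be u'(x) = -4*x - 2.


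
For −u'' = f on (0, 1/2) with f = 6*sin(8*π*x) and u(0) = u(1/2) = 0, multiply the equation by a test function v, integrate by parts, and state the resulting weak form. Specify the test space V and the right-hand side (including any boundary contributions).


V = H^1_0(0, 1/2) (so v(0) = v(1/2) = 0); weak form: ∫_0^1/2 u'v' dx = ∫_0^1/2 (6*sin(8*π*x)) v dx for all v ∈ V.

Multiply both sides by a test function v and integrate from 0 to 1/2:
  ∫_0^1/2 −u''(x) v(x) dx = ∫_0^1/2 f(x) v(x) dx.
Integrate the LHS by parts once:
  ∫_0^1/2 −u'' v dx = −[u'(x) v(x)]_0^1/2 + ∫_0^1/2 u'(x) v'(x) dx.
Thus ∫_0^1/2 u'(x) v'(x) dx = ∫_0^1/2 f(x) v(x) dx + [u'(x) v(x)]_0^1/2.
Choose V so that boundary terms are either known or forced to vanish.
u is Dirichlet: u(0) = u(1/2) = 0. Let V = H^1_0(0, 1/2); then v(0) = v(1/2) = 0, and [u' v]_0^1/2 = 0.
Weak formulation: find u (satisfying any essential BC) such that ∫_0^1/2 u'(x) v'(x) dx = ∫_0^1/2 f v dx for all v ∈ V.
Substituting f(x) = 6*sin(8*π*x), the right-hand side is ∫_0^1/2 (6*sin(8*π*x)) v dx.


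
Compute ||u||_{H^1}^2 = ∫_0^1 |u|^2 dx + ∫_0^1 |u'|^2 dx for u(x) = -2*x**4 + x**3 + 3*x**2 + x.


||u||_{H^1}^2 = 3932/315

The H^1 norm (squared) on an interval (0, L) is
  ||u||_{H^1}^2 = ∫_0^L u(x)^2 dx + ∫_0^L u'(x)^2 dx.
Compute u'(x) = -8*x**3 + 3*x**2 + 6*x + 1.
Then u(x)^2 = 4*x**8 - 4*x**7 - 11*x**6 + 2*x**5 + 11*x**4 + 6*x**3 + x**2 and u'(x)^2 = 64*x**6 - 48*x**5 - 87*x**4 + 20*x**3 + 42*x**2 + 12*x + 1.
Integrate each monomial from 0 to 1 using ∫_0^1 c·x^n dx = c·1^(n+1)/(n+1):
  ∫_0^1 u(x)^2 dx = ∫_0^1 (4*x^8 - 4*x^7 - 11*x^6 + 2*x^5 + 11*x^4 + 6*x^3 + x^2) dx. Term by term:
    ∫_0^1 4*x^8 dx = 4/9;  ∫_0^1 -4*x^7 dx = -1/2;  ∫_0^1 -11*x^6 dx = -11/7;
    ∫_0^1 2*x^5 dx = 1/3;  ∫_0^1 11*x^4 dx = 11/5;  ∫_0^1 6*x^3 dx = 3/2;
    ∫_0^1 x^2 dx = 1/3.
  Sum: 4/9 − 1/2 − 11/7 + 1/3 + 11/5 + 3/2 + 1/3 = 863/315.
  ∫_0^1 u'(x)^2 dx = ∫_0^1 (64*x^6 - 48*x^5 - 87*x^4 + 20*x^3 + 42*x^2 + 12*x + 1) dx. Term by term:
    ∫_0^1 64*x^6 dx = 64/7;  ∫_0^1 -48*x^5 dx = -8;  ∫_0^1 -87*x^4 dx = -87/5;
    ∫_0^1 20*x^3 dx = 5;  ∫_0^1 42*x^2 dx = 14;  ∫_0^1 12*x dx = 6;
    ∫_0^1 1 dx = 1.
  Sum: 64/7 − 8 − 87/5 + 5 + 14 + 6 + 1 = 341/35.
Adding: ||u||_{H^1}^2 = 863/315 + 341/35 = 3932/315.


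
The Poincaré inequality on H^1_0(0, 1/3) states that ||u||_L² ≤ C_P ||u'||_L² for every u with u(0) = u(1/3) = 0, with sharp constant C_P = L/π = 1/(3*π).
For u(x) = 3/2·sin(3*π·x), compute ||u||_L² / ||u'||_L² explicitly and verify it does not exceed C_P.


||u||_L² / ||u'||_L² = 1/(3*π) = C_P.

u(x) = 3/2·sin(3*π·x), so u'(x) = 9*π*cos(3*π*x)/2.
Writing u(x) = A·sin(kπx/L) with A = 3/2 and k = 1, use ∫_0^L sin²(kπx/L) dx = L/2 and ∫_0^L cos²(kπx/L) dx = L/2.
u² = 9/4·sin²(3*π·x) and (u')² = 81*π^2/4·cos²(3*π·x), and each of sin², cos² integrates to L/2 = 1/6 over (0, 1/3).
∫_0^1/3 u² dx = 3/8, so ||u||_L² = sqrt(6)/4.
∫_0^1/3 (u')² dx = 27*π^2/8, so ||u'||_L² = 3*sqrt(6)*π/4.
Ratio ||u||_L² / ||u'||_L² = 1/(3*π).
Sharp Poincaré constant on H^1_0(0, 1/3) is C_P = L/π = 1/(3*π), achieved by sin(3*π·x).
This is the k = 1 eigenfunction (up to amplitude), so the ratio equals the sharp Poincaré constant exactly.


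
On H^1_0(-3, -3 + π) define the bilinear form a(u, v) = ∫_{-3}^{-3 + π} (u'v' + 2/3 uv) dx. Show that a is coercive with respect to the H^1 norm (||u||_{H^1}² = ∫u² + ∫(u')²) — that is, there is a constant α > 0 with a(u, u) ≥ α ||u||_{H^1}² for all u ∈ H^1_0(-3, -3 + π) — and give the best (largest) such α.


α = 5/6

Coercivity of a(·,·) on H^1_0(-3, -3 + π) means a(u, u) ≥ α ||u||_{H^1}² for every u ∈ H^1_0.
The interval has length L = π, and Poincaré/coercivity depend only on L. Here a(u, u) = ∫(u')² + (2/3)·∫u².
Here 0 < c = 2/3 < 1. The condition a(u,u) ≥ α||u||_{H^1}² reads (1−α)∫(u')² ≥ (α−c)∫u². Any admissible α is ≤ 1 (rapidly oscillating u have ∫u²/∫(u')² → 0), and α = 1 would force 0 ≥ (1−c)∫u², impossible since c < 1; so 1−α > 0. By the sharp Poincaré inequality on H^1_0 of an interval of length L, ∫(u')² ≥ (π/L)²∫u² with equality for the first sine mode sin(π(x−x₀)/L) (x₀ the left endpoint), so the inequality holds for all u iff (1−α)(π/L)² ≥ α − c, i.e. α ≤ ((π/L)² + c)/((π/L)² + 1) = (1 + c(L/π)²)/(1 + (L/π)²). With (π/L)² = 1 and c = 2/3, the largest admissible constant is α = ((π/L)² + c)/((π/L)² + 1).
Simplifying, α = 5/6.


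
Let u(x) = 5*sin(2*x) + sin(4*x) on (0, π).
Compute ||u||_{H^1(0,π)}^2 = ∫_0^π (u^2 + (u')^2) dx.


||u||_{H^1(0,π)}^2 = 71*π

u'(x) = 10*cos(2*x) + 4*cos(4*x).
Expand u² and (u')² and integrate term by term on (0, π), using: for integers n ≥ 1, ∫_0^π sin²(nx) dx = ∫_0^π cos²(nx) dx = π/2; for n ≠ n', ∫_0^π sin(nx)sin(n'x) dx = ∫_0^π cos(nx)cos(n'x) dx = 0; and by product-to-sum, ∫_0^π sin(nx)cos(n'x) dx = ½∫_0^π [sin((n+n')x) + sin((n−n')x)] dx, which is 0 when n+n' is even and 2n/(n²−n'²) when n+n' is odd (it need not vanish on (0, π)).
  u² squared terms: (5)²·∫sin(2x)² dx = 25·π/2 = 25*π/2;  (1)²·∫sin(4x)² dx = 1·π/2 = π/2.
  u² cross terms: 2·(5)·(1)·∫sin(2x)·sin(4x) dx = 10·(0) = 0.
  So ∫_0^π u² dx = 25*π/2 + π/2 + 0 = 13*π.
  (u')² squared terms: (4)²·∫cos(4x)² dx = 16·π/2 = 8*π;  (10)²·∫cos(2x)² dx = 100·π/2 = 50*π.
  (u')² cross terms: 2·(4)·(10)·∫cos(4x)·cos(2x) dx = 80·(0) = 0.
  So ∫_0^π (u')² dx = 8*π + 50*π + 0 = 58*π.
||u||_{H^1}^2 = (13*π) + (58*π) = 71*π.


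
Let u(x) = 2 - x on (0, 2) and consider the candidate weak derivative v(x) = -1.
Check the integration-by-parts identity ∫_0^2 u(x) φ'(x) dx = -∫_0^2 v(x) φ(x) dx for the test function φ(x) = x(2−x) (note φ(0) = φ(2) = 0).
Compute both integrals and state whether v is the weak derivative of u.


LHS = 4/3, RHS = 4/3. Yes, v = u' weakly.

u(x) = 2 - x, classical derivative u'(x) = -1.
φ(x) = x(2−x), so φ'(x) = 2 - 2*x.
Note φ(0) = φ(2) = 0, so the boundary term u·φ vanishes.
LHS = ∫_0^2 u(x) φ'(x) dx = ∫_0^2 (2*x^2 - 6*x + 4) dx. Term by term:
  ∫_0^2 2*x^2 dx = 16/3;  ∫_0^2 -6*x dx = -12;  ∫_0^2 4 dx = 8.
Sum: 16/3 − 12 + 8 = 4/3.
So LHS = 4/3.
∫_0^2 v(x) φ(x) dx = ∫_0^2 (x^2 - 2*x) dx. Term by term:
  ∫_0^2 x^2 dx = 8/3;  ∫_0^2 -2*x dx = -4.
Sum: 8/3 − 4 = -4/3.
So RHS = -∫_0^2 v(x) φ(x) dx = 4/3.
LHS = RHS, so the identity holds for this test φ.
Moreover u is smooth here and v(x) = u'(x) = -1 pointwise, so the identity holds for every test function. Hence v is the weak derivative of u.


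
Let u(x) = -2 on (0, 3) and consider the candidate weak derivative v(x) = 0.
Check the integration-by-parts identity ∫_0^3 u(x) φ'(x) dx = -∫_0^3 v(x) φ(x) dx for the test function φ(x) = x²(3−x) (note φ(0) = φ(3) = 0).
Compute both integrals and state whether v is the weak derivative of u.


LHS = 0, RHS = 0. Yes, v = u' weakly.

u(x) = -2, classical derivative u'(x) = 0.
φ(x) = x²(3−x), so φ'(x) = 3*x*(2 - x).
Note φ(0) = φ(3) = 0, so the boundary term u·φ vanishes.
LHS = ∫_0^3 u(x) φ'(x) dx = ∫_0^3 (6*x^2 - 12*x) dx. Term by term:
  ∫_0^3 6*x^2 dx = 54;  ∫_0^3 -12*x dx = -54.
Sum: 54 − 54 = 0.
So LHS = 0.
∫_0^3 v(x) φ(x) dx = ∫_0^3 (0) dx. Term by term:
  ∫_0^3 0 dx = 0.
So RHS = -∫_0^3 v(x) φ(x) dx = 0.
LHS = RHS, so the identity holds for this test φ.
Moreover u is smooth here and v(x) = u'(x) = 0 pointwise, so the identity holds for every test function. Hence v is the weak derivative of u.


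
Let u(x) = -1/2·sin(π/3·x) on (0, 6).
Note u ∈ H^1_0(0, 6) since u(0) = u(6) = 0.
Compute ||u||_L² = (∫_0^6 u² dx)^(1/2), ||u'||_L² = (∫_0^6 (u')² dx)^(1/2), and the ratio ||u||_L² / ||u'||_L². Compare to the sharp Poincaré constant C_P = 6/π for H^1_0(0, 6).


||u||_L² / ||u'||_L² = 3/π < C_P = 6/π.

u(x) = -1/2·sin(π/3·x), so u'(x) = -π*cos(π*x/3)/6.
Writing u(x) = A·sin(kπx/L) with A = -1/2 and k = 2, use ∫_0^L sin²(kπx/L) dx = L/2 and ∫_0^L cos²(kπx/L) dx = L/2.
u² = 1/4·sin²(π/3·x) and (u')² = π^2/36·cos²(π/3·x), and each of sin², cos² integrates to L/2 = 3 over (0, 6).
∫_0^6 u² dx = 3/4, so ||u||_L² = sqrt(3)/2.
∫_0^6 (u')² dx = π^2/12, so ||u'||_L² = sqrt(3)*π/6.
Ratio ||u||_L² / ||u'||_L² = 3/π.
Sharp Poincaré constant on H^1_0(0, 6) is C_P = L/π = 6/π, achieved by sin(π/6·x).
This is the k = 2 harmonic; the ratio L/(kπ) is strictly less than C_P = L/π, consistent with the sharp inequality ||u||_L² ≤ C_P ||u'||_L².


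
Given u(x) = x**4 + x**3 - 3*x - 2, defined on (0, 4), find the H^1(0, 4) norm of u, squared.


||u||_{H^1}^2 = 30097628/315

The H^1 norm (squared) on an interval (0, L) is
  ||u||_{H^1}^2 = ∫_0^L u(x)^2 dx + ∫_0^L u'(x)^2 dx.
Compute u'(x) = 4*x**3 + 3*x**2 - 3.
Then u(x)^2 = x**8 + 2*x**7 + x**6 - 6*x**5 - 10*x**4 - 4*x**3 + 9*x**2 + 12*x + 4 and u'(x)^2 = 16*x**6 + 24*x**5 + 9*x**4 - 24*x**3 - 18*x**2 + 9.
Integrate each monomial from 0 to 4 using ∫_0^4 c·x^n dx = c·4^(n+1)/(n+1):
  ∫_0^4 u(x)^2 dx = ∫_0^4 (x^8 + 2*x^7 + x^6 - 6*x^5 - 10*x^4 - 4*x^3 + 9*x^2 + 12*x + 4) dx. Term by term:
    ∫_0^4 x^8 dx = 262144/9;  ∫_0^4 2*x^7 dx = 16384;  ∫_0^4 x^6 dx = 16384/7;
    ∫_0^4 -6*x^5 dx = -4096;  ∫_0^4 -10*x^4 dx = -2048;  ∫_0^4 -4*x^3 dx = -256;
    ∫_0^4 9*x^2 dx = 192;  ∫_0^4 12*x dx = 96;  ∫_0^4 4 dx = 16.
  Sum: 262144/9 + 16384 + 16384/7 − 4096 − 2048 − 256 + 192 + 96 + 16 = 2630608/63.
  ∫_0^4 u'(x)^2 dx = ∫_0^4 (16*x^6 + 24*x^5 + 9*x^4 - 24*x^3 - 18*x^2 + 9) dx. Term by term:
    ∫_0^4 16*x^6 dx = 262144/7;  ∫_0^4 24*x^5 dx = 16384;  ∫_0^4 9*x^4 dx = 9216/5;
    ∫_0^4 -24*x^3 dx = -1536;  ∫_0^4 -18*x^2 dx = -384;  ∫_0^4 9 dx = 36.
  Sum: 262144/7 + 16384 + 9216/5 − 1536 − 384 + 36 = 1882732/35.
Adding: ||u||_{H^1}^2 = 2630608/63 + 1882732/35 = 30097628/315.


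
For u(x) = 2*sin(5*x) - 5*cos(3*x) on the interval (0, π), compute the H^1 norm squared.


||u||_{H^1(0,π)}^2 = 177*π

u'(x) = 15*sin(3*x) + 10*cos(5*x).
Expand u² and (u')² and integrate term by term on (0, π), using: for integers n ≥ 1, ∫_0^π sin²(nx) dx = ∫_0^π cos²(nx) dx = π/2; for n ≠ n', ∫_0^π sin(nx)sin(n'x) dx = ∫_0^π cos(nx)cos(n'x) dx = 0; and by product-to-sum, ∫_0^π sin(nx)cos(n'x) dx = ½∫_0^π [sin((n+n')x) + sin((n−n')x)] dx, which is 0 when n+n' is even and 2n/(n²−n'²) when n+n' is odd (it need not vanish on (0, π)).
  u² squared terms: (-5)²·∫cos(3x)² dx = 25·π/2 = 25*π/2;  (2)²·∫sin(5x)² dx = 4·π/2 = 2*π.
  u² cross terms: 2·(-5)·(2)·∫cos(3x)·sin(5x) dx = -20·(0) = 0.
  So ∫_0^π u² dx = 25*π/2 + 2*π + 0 = 29*π/2.
  (u')² squared terms: (10)²·∫cos(5x)² dx = 100·π/2 = 50*π;  (15)²·∫sin(3x)² dx = 225·π/2 = 225*π/2.
  (u')² cross terms: 2·(10)·(15)·∫cos(5x)·sin(3x) dx = 300·(0) = 0.
  So ∫_0^π (u')² dx = 50*π + 225*π/2 + 0 = 325*π/2.
||u||_{H^1}^2 = (29*π/2) + (325*π/2) = 177*π.


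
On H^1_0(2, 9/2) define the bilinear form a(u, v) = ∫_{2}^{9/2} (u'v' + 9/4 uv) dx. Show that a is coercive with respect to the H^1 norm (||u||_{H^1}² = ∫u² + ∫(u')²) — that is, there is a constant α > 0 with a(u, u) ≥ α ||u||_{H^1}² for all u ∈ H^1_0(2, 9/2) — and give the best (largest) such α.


α = 1

Coercivity of a(·,·) on H^1_0(2, 9/2) means a(u, u) ≥ α ||u||_{H^1}² for every u ∈ H^1_0.
The interval has length L = 5/2, and Poincaré/coercivity depend only on L. Here a(u, u) = ∫(u')² + (9/4)·∫u².
Here c = 9/4 ≥ 1, so a(u,u) = ∫(u')² + c∫u² ≥ ∫(u')² + ∫u² = ||u||_{H^1}², i.e. α = 1 works. No larger α is possible: a(u,u) ≥ α||u||_{H^1}² means (1−α)∫(u')² ≥ (α−c)∫u², and for the modes u_n = sin(nπ(x−x₀)/L) (x₀ the left endpoint) one has ∫u_n²/∫(u_n')² = (L/(nπ))² → 0, so a(u_n,u_n)/||u_n||_{H^1}² → 1. Hence the optimal constant is α = 1.
Therefore α = 1.


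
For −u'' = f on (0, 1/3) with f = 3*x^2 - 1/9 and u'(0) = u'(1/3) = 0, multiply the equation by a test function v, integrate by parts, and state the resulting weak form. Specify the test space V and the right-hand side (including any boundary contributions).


V = H^1(0, 1/3) (no boundary constraint on v; u is determined up to an additive constant); weak form: ∫_0^1/3 u'v' dx = ∫_0^1/3 (3*x^2 - 1/9) v dx for all v ∈ V.

Multiply both sides by a test function v and integrate from 0 to 1/3:
  ∫_0^1/3 −u''(x) v(x) dx = ∫_0^1/3 f(x) v(x) dx.
Integrate the LHS by parts once:
  ∫_0^1/3 −u'' v dx = −[u'(x) v(x)]_0^1/3 + ∫_0^1/3 u'(x) v'(x) dx.
Thus ∫_0^1/3 u'(x) v'(x) dx = ∫_0^1/3 f(x) v(x) dx + [u'(x) v(x)]_0^1/3.
Choose V so that boundary terms are either known or forced to vanish.
u has homogeneous Neumann: u'(0) = u'(1/3) = 0. So [u' v]_0^1/3 = 0·v(1/3) − 0·v(0) = 0 for any v; take V = H^1(0, 1/3).
Weak formulation: find u (satisfying any essential BC) such that ∫_0^1/3 u'(x) v'(x) dx = ∫_0^1/3 f v dx for all v ∈ V (homogeneous Neumann, so boundary terms vanish).
Substituting f(x) = 3*x^2 - 1/9, the right-hand side is ∫_0^1/3 (3*x^2 - 1/9) v dx.
Compatibility check (pure Neumann): taking v ≡ 1 ∈ V gives 0 = ∫_0^1/3 f dx + (0) − (0), i.e. ∫_0^1/3 f dx must equal u'(0) − u'(1/3) = 0. Indeed ∫_0^1/3 (3*x^2 - 1/9) dx = 0, so the data are compatible. The solution is then unique only up to an additive constant (fix it e.g. by requiring ∫_0^1/3 u dx = 0).


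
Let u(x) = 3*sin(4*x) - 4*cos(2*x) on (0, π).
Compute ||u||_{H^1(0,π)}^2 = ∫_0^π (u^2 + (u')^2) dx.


||u||_{H^1(0,π)}^2 = 233*π/2

u'(x) = 8*sin(2*x) + 12*cos(4*x).
Expand u² and (u')² and integrate term by term on (0, π), using: for integers n ≥ 1, ∫_0^π sin²(nx) dx = ∫_0^π cos²(nx) dx = π/2; for n ≠ n', ∫_0^π sin(nx)sin(n'x) dx = ∫_0^π cos(nx)cos(n'x) dx = 0; and by product-to-sum, ∫_0^π sin(nx)cos(n'x) dx = ½∫_0^π [sin((n+n')x) + sin((n−n')x)] dx, which is 0 when n+n' is even and 2n/(n²−n'²) when n+n' is odd (it need not vanish on (0, π)).
  u² squared terms: (-4)²·∫cos(2x)² dx = 16·π/2 = 8*π;  (3)²·∫sin(4x)² dx = 9·π/2 = 9*π/2.
  u² cross terms: 2·(-4)·(3)·∫cos(2x)·sin(4x) dx = -24·(0) = 0.
  So ∫_0^π u² dx = 8*π + 9*π/2 + 0 = 25*π/2.
  (u')² squared terms: (8)²·∫sin(2x)² dx = 64·π/2 = 32*π;  (12)²·∫cos(4x)² dx = 144·π/2 = 72*π.
  (u')² cross terms: 2·(8)·(12)·∫sin(2x)·cos(4x) dx = 192·(0) = 0.
  So ∫_0^π (u')² dx = 32*π + 72*π + 0 = 104*π.
||u||_{H^1}^2 = (25*π/2) + (104*π) = 233*π/2.


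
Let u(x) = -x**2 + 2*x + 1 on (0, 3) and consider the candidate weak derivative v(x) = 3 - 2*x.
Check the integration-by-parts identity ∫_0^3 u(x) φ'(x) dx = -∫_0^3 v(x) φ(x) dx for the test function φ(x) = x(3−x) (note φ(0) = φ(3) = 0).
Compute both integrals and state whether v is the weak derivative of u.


LHS = 9/2, RHS = 0. No, v is not the weak derivative of u.

u(x) = -x**2 + 2*x + 1, classical derivative u'(x) = 2 - 2*x.
φ(x) = x(3−x), so φ'(x) = 3 - 2*x.
Note φ(0) = φ(3) = 0, so the boundary term u·φ vanishes.
LHS = ∫_0^3 u(x) φ'(x) dx = ∫_0^3 (2*x^3 - 7*x^2 + 4*x + 3) dx. Term by term:
  ∫_0^3 2*x^3 dx = 81/2;  ∫_0^3 -7*x^2 dx = -63;  ∫_0^3 4*x dx = 18;
  ∫_0^3 3 dx = 9.
Sum: 81/2 − 63 + 18 + 9 = 9/2.
So LHS = 9/2.
∫_0^3 v(x) φ(x) dx = ∫_0^3 (2*x^3 - 9*x^2 + 9*x) dx. Term by term:
  ∫_0^3 2*x^3 dx = 81/2;  ∫_0^3 -9*x^2 dx = -81;  ∫_0^3 9*x dx = 81/2.
Sum: 81/2 − 81 + 81/2 = 0.
So RHS = -∫_0^3 v(x) φ(x) dx = 0.
LHS − RHS = 9/2 ≠ 0, so the identity fails.
(For a valid weak derivative the identity must hold for EVERY test function, in particular this one. The failure shows v is NOT the weak derivative of u.)
Correct weak derivative would be u'(x) = 2 - 2*x.


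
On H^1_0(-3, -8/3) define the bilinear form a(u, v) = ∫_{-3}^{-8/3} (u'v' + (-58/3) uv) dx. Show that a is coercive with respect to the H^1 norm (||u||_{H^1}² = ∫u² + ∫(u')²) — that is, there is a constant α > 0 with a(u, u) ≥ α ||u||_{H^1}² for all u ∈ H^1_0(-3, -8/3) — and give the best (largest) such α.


α = (-58 + 27*π^2)/(3*(1 + 9*π^2))

Coercivity of a(·,·) on H^1_0(-3, -8/3) means a(u, u) ≥ α ||u||_{H^1}² for every u ∈ H^1_0.
The interval has length L = 1/3, and Poincaré/coercivity depend only on L. Here a(u, u) = ∫(u')² + (-58/3)·∫u².
Here c = -58/3 < 0 with |c| < (π/L)² = 9*π^2, so coercivity still holds. The condition a(u,u) ≥ α||u||_{H^1}² reads (1−α)∫(u')² ≥ (α−c)∫u². Any admissible α is ≤ 1 (rapidly oscillating u have ∫u²/∫(u')² → 0), and α = 1 would force 0 ≥ (1−c)∫u², impossible since c < 1; so 1−α > 0. By the sharp Poincaré inequality on H^1_0 of an interval of length L, ∫(u')² ≥ (π/L)²∫u² with equality for the first sine mode sin(π(x−x₀)/L) (x₀ the left endpoint), so the inequality holds for all u iff (1−α)(π/L)² ≥ α − c, i.e. α ≤ ((π/L)² + c)/((π/L)² + 1) = (1 + c(L/π)²)/(1 + (L/π)²). (Direct route, valid since c ≤ 0: Poincaré gives c∫u² ≥ c(L/π)²∫(u')², so a(u,u) ≥ (1 + c(L/π)²)∫(u')², while ||u||_{H^1}² ≤ (1 + (L/π)²)∫(u')²; dividing yields the same α.) With (π/L)² = 9*π^2 and c = -58/3, the largest admissible constant is α = ((π/L)² + c)/((π/L)² + 1).
Simplifying, α = (-58 + 27*π^2)/(3*(1 + 9*π^2)).


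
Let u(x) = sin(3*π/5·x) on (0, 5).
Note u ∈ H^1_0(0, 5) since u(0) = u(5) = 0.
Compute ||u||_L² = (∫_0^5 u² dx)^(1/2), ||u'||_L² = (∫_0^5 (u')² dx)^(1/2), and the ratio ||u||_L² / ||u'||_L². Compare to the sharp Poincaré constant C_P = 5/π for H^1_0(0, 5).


||u||_L² / ||u'||_L² = 5/(3*π) < C_P = 5/π.

u(x) = sin(3*π/5·x), so u'(x) = 3*π*cos(3*π*x/5)/5.
Writing u(x) = A·sin(kπx/L) with A = 1 and k = 3, use ∫_0^L sin²(kπx/L) dx = L/2 and ∫_0^L cos²(kπx/L) dx = L/2.
u² = 1·sin²(3*π/5·x) and (u')² = 9*π^2/25·cos²(3*π/5·x), and each of sin², cos² integrates to L/2 = 5/2 over (0, 5).
∫_0^5 u² dx = 5/2, so ||u||_L² = sqrt(10)/2.
∫_0^5 (u')² dx = 9*π^2/10, so ||u'||_L² = 3*sqrt(10)*π/10.
Ratio ||u||_L² / ||u'||_L² = 5/(3*π).
Sharp Poincaré constant on H^1_0(0, 5) is C_P = L/π = 5/π, achieved by sin(π/5·x).
This is the k = 3 harmonic; the ratio L/(kπ) is strictly less than C_P = L/π, consistent with the sharp inequality ||u||_L² ≤ C_P ||u'||_L².


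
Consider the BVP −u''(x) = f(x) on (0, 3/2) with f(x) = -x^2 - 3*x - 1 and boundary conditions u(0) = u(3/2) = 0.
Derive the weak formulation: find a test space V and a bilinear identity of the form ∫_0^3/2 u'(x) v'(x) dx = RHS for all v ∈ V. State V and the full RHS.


V = H^1_0(0, 3/2) (so v(0) = v(3/2) = 0); weak form: ∫_0^3/2 u'v' dx = ∫_0^3/2 (-x^2 - 3*x - 1) v dx for all v ∈ V.

Multiply both sides by a test function v and integrate from 0 to 3/2:
  ∫_0^3/2 −u''(x) v(x) dx = ∫_0^3/2 f(x) v(x) dx.
Integrate the LHS by parts once:
  ∫_0^3/2 −u'' v dx = −[u'(x) v(x)]_0^3/2 + ∫_0^3/2 u'(x) v'(x) dx.
Thus ∫_0^3/2 u'(x) v'(x) dx = ∫_0^3/2 f(x) v(x) dx + [u'(x) v(x)]_0^3/2.
Choose V so that boundary terms are either known or forced to vanish.
u is Dirichlet: u(0) = u(3/2) = 0. Let V = H^1_0(0, 3/2); then v(0) = v(3/2) = 0, and [u' v]_0^3/2 = 0.
Weak formulation: find u (satisfying any essential BC) such that ∫_0^3/2 u'(x) v'(x) dx = ∫_0^3/2 f v dx for all v ∈ V.
Substituting f(x) = -x^2 - 3*x - 1, the right-hand side is ∫_0^3/2 (-x^2 - 3*x - 1) v dx.


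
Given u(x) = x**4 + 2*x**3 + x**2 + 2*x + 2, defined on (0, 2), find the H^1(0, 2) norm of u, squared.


||u||_{H^1}^2 = 123008/63

The H^1 norm (squared) on an interval (0, L) is
  ||u||_{H^1}^2 = ∫_0^L u(x)^2 dx + ∫_0^L u'(x)^2 dx.
Compute u'(x) = 4*x**3 + 6*x**2 + 2*x + 2.
Then u(x)^2 = x**8 + 4*x**7 + 6*x**6 + 8*x**5 + 13*x**4 + 12*x**3 + 8*x**2 + 8*x + 4 and u'(x)^2 = 16*x**6 + 48*x**5 + 52*x**4 + 40*x**3 + 28*x**2 + 8*x + 4.
Integrate each monomial from 0 to 2 using ∫_0^2 c·x^n dx = c·2^(n+1)/(n+1):
  ∫_0^2 u(x)^2 dx = ∫_0^2 (x^8 + 4*x^7 + 6*x^6 + 8*x^5 + 13*x^4 + 12*x^3 + 8*x^2 + 8*x + 4) dx. Term by term:
    ∫_0^2 x^8 dx = 512/9;  ∫_0^2 4*x^7 dx = 128;  ∫_0^2 6*x^6 dx = 768/7;
    ∫_0^2 8*x^5 dx = 256/3;  ∫_0^2 13*x^4 dx = 416/5;  ∫_0^2 12*x^3 dx = 48;
    ∫_0^2 8*x^2 dx = 64/3;  ∫_0^2 8*x dx = 16;  ∫_0^2 4 dx = 8.
  Sum: 512/9 + 128 + 768/7 + 256/3 + 416/5 + 48 + 64/3 + 16 + 8 = 175288/315.
  ∫_0^2 u'(x)^2 dx = ∫_0^2 (16*x^6 + 48*x^5 + 52*x^4 + 40*x^3 + 28*x^2 + 8*x + 4) dx. Term by term:
    ∫_0^2 16*x^6 dx = 2048/7;  ∫_0^2 48*x^5 dx = 512;  ∫_0^2 52*x^4 dx = 1664/5;
    ∫_0^2 40*x^3 dx = 160;  ∫_0^2 28*x^2 dx = 224/3;  ∫_0^2 8*x dx = 16;
    ∫_0^2 4 dx = 8.
  Sum: 2048/7 + 512 + 1664/5 + 160 + 224/3 + 16 + 8 = 146584/105.
Adding: ||u||_{H^1}^2 = 175288/315 + 146584/105 = 123008/63.


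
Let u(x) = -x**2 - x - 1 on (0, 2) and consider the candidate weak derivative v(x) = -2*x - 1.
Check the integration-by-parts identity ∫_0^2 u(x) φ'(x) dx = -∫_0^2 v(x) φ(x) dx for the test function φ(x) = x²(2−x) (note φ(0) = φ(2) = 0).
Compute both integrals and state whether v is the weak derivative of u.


LHS = 68/15, RHS = 68/15. Yes, v = u' weakly.

u(x) = -x**2 - x - 1, classical derivative u'(x) = -2*x - 1.
φ(x) = x²(2−x), so φ'(x) = x*(4 - 3*x).
Note φ(0) = φ(2) = 0, so the boundary term u·φ vanishes.
LHS = ∫_0^2 u(x) φ'(x) dx = ∫_0^2 (3*x^4 - x^3 - x^2 - 4*x) dx. Term by term:
  ∫_0^2 3*x^4 dx = 96/5;  ∫_0^2 -x^3 dx = -4;  ∫_0^2 -x^2 dx = -8/3;
  ∫_0^2 -4*x dx = -8.
Sum: 96/5 − 4 − 8/3 − 8 = 68/15.
So LHS = 68/15.
∫_0^2 v(x) φ(x) dx = ∫_0^2 (2*x^4 - 3*x^3 - 2*x^2) dx. Term by term:
  ∫_0^2 2*x^4 dx = 64/5;  ∫_0^2 -3*x^3 dx = -12;  ∫_0^2 -2*x^2 dx = -16/3.
Sum: 64/5 − 12 − 16/3 = -68/15.
So RHS = -∫_0^2 v(x) φ(x) dx = 68/15.
LHS = RHS, so the identity holds for this test φ.
Moreover u is smooth here and v(x) = u'(x) = -2*x - 1 pointwise, so the identity holds for every test function. Hence v is the weak derivative of u.


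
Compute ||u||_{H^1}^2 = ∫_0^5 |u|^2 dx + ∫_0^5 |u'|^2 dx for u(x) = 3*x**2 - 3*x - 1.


||u||_{H^1}^2 = 8225/2

The H^1 norm (squared) on an interval (0, L) is
  ||u||_{H^1}^2 = ∫_0^L u(x)^2 dx + ∫_0^L u'(x)^2 dx.
Compute u'(x) = 6*x - 3.
Then u(x)^2 = 9*x**4 - 18*x**3 + 3*x**2 + 6*x + 1 and u'(x)^2 = 36*x**2 - 36*x + 9.
Integrate each monomial from 0 to 5 using ∫_0^5 c·x^n dx = c·5^(n+1)/(n+1):
  ∫_0^5 u(x)^2 dx = ∫_0^5 (9*x^4 - 18*x^3 + 3*x^2 + 6*x + 1) dx. Term by term:
    ∫_0^5 9*x^4 dx = 5625;  ∫_0^5 -18*x^3 dx = -5625/2;  ∫_0^5 3*x^2 dx = 125;
    ∫_0^5 6*x dx = 75;  ∫_0^5 1 dx = 5.
  Sum: 5625 − 5625/2 + 125 + 75 + 5 = 6035/2.
  ∫_0^5 u'(x)^2 dx = ∫_0^5 (36*x^2 - 36*x + 9) dx. Term by term:
    ∫_0^5 36*x^2 dx = 1500;  ∫_0^5 -36*x dx = -450;  ∫_0^5 9 dx = 45.
  Sum: 1500 − 450 + 45 = 1095.
Adding: ||u||_{H^1}^2 = 6035/2 + 1095 = 8225/2.


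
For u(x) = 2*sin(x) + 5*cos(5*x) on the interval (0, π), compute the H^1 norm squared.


||u||_{H^1(0,π)}^2 = 329*π

u'(x) = -25*sin(5*x) + 2*cos(x).
Expand u² and (u')² and integrate term by term on (0, π), using: for integers n ≥ 1, ∫_0^π sin²(nx) dx = ∫_0^π cos²(nx) dx = π/2; for n ≠ n', ∫_0^π sin(nx)sin(n'x) dx = ∫_0^π cos(nx)cos(n'x) dx = 0; and by product-to-sum, ∫_0^π sin(nx)cos(n'x) dx = ½∫_0^π [sin((n+n')x) + sin((n−n')x)] dx, which is 0 when n+n' is even and 2n/(n²−n'²) when n+n' is odd (it need not vanish on (0, π)).
  u² squared terms: (2)²·∫sin(x)² dx = 4·π/2 = 2*π;  (5)²·∫cos(5x)² dx = 25·π/2 = 25*π/2.
  u² cross terms: 2·(2)·(5)·∫sin(x)·cos(5x) dx = 20·(0) = 0.
  So ∫_0^π u² dx = 2*π + 25*π/2 + 0 = 29*π/2.
  (u')² squared terms: (-25)²·∫sin(5x)² dx = 625·π/2 = 625*π/2;  (2)²·∫cos(x)² dx = 4·π/2 = 2*π.
  (u')² cross terms: 2·(-25)·(2)·∫sin(5x)·cos(x) dx = -100·(0) = 0.
  So ∫_0^π (u')² dx = 625*π/2 + 2*π + 0 = 629*π/2.
||u||_{H^1}^2 = (29*π/2) + (629*π/2) = 329*π.


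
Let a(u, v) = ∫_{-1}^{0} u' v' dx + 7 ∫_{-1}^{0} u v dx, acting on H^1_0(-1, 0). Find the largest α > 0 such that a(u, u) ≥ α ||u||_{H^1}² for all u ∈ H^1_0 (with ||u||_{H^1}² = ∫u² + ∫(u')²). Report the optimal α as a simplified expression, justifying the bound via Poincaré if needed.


α = 1

Coercivity of a(·,·) on H^1_0(-1, 0) means a(u, u) ≥ α ||u||_{H^1}² for every u ∈ H^1_0.
The interval has length L = 1, and Poincaré/coercivity depend only on L. Here a(u, u) = ∫(u')² + (7)·∫u².
Here c = 7 ≥ 1, so a(u,u) = ∫(u')² + c∫u² ≥ ∫(u')² + ∫u² = ||u||_{H^1}², i.e. α = 1 works. No larger α is possible: a(u,u) ≥ α||u||_{H^1}² means (1−α)∫(u')² ≥ (α−c)∫u², and for the modes u_n = sin(nπ(x−x₀)/L) (x₀ the left endpoint) one has ∫u_n²/∫(u_n')² = (L/(nπ))² → 0, so a(u_n,u_n)/||u_n||_{H^1}² → 1. Hence the optimal constant is α = 1.
Therefore α = 1.
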